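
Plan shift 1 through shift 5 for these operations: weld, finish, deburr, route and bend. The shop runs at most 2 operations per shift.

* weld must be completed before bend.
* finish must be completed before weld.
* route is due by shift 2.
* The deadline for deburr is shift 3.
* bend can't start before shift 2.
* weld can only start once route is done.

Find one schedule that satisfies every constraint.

bend in shift 4, route in shift 1, weld in shift 3, finish in shift 2, deburr in shift 1

Checking: weld(shift 3) before bend(shift 4); route(shift 1) before weld(shift 3); finish(shift 2) before weld(shift 3); route=shift 1 in [shift 1,shift 2]; bend=shift 4 in [shift 2,shift 5]; deburr=shift 1 in [shift 1,shift 3]; max 2 per shift (cap 2).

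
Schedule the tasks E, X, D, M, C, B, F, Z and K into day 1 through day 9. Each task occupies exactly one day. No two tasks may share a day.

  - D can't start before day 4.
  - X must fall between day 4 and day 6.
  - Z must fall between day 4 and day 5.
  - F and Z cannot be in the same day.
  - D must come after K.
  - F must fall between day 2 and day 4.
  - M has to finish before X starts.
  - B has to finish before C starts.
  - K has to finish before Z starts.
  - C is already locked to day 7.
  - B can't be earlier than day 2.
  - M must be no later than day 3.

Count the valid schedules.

44

Splitting on E: it can be day 8 (22), day 9 (22). Listing each branch's schedules as (X, D, M, C, B, F, Z, K) by day number:
E=day 8: (4,9,1,7,6,2,5,3) (4,9,1,7,6,3,5,2) (4,9,2,7,6,3,5,1) (4,9,3,7,6,2,5,1) (5,9,1,7,6,2,4,3) (5,9,1,7,6,3,4,2) (5,9,2,7,6,3,4,1) (5,9,3,7,6,2,4,1) (6,9,1,7,2,3,5,4) (6,9,1,7,2,4,5,3) (6,9,1,7,3,2,5,4) (6,9,1,7,3,4,5,2) (6,9,1,7,4,2,5,3) (6,9,1,7,4,3,5,2) (6,9,1,7,5,2,4,3) (6,9,1,7,5,3,4,2) (6,9,2,7,3,4,5,1) (6,9,2,7,4,3,5,1) (6,9,2,7,5,3,4,1) (6,9,3,7,2,4,5,1) (6,9,3,7,4,2,5,1) (6,9,3,7,5,2,4,1) — 22.
E=day 9: (4,8,1,7,6,2,5,3) (4,8,1,7,6,3,5,2) (4,8,2,7,6,3,5,1) (4,8,3,7,6,2,5,1) (5,8,1,7,6,2,4,3) (5,8,1,7,6,3,4,2) (5,8,2,7,6,3,4,1) (5,8,3,7,6,2,4,1) (6,8,1,7,2,3,5,4) (6,8,1,7,2,4,5,3) (6,8,1,7,3,2,5,4) (6,8,1,7,3,4,5,2) (6,8,1,7,4,2,5,3) (6,8,1,7,4,3,5,2) (6,8,1,7,5,2,4,3) (6,8,1,7,5,3,4,2) (6,8,2,7,3,4,5,1) (6,8,2,7,4,3,5,1) (6,8,2,7,5,3,4,1) (6,8,3,7,2,4,5,1) (6,8,3,7,4,2,5,1) (6,8,3,7,5,2,4,1) — 22.
Summing: 22 + 22 = 44.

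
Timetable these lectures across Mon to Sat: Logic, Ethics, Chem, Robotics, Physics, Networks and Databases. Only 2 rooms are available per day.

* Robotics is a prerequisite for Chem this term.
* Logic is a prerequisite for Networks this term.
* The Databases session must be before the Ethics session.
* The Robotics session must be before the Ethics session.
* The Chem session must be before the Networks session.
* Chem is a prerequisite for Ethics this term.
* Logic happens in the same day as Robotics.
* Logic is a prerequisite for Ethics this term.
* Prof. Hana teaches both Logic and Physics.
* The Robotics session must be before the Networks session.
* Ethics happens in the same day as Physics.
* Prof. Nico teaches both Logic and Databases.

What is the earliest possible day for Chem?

Tue

Precedence pushes Chem to at least Tue; downstream work caps Chem at Fri.
Chem at Tue is achievable: Networks -> Thu; Robotics -> Mon; Chem -> Tue; Logic -> Mon; Ethics -> Wed; Databases -> Tue; Physics -> Wed.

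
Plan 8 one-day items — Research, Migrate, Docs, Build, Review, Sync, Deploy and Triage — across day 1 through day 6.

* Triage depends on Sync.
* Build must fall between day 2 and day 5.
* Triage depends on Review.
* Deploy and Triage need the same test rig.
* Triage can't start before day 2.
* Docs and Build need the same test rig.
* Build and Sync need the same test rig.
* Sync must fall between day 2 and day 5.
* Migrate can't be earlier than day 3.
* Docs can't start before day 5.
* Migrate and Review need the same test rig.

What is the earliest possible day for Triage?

day 3

Triage is available from day 2; precedence pushes Triage to at least day 3.
Triage at day 3 is achievable: Triage -> day 3; Migrate -> day 3; Review -> day 1; Research -> day 1; Docs -> day 5; Sync -> day 2; Deploy -> day 1; Build -> day 3.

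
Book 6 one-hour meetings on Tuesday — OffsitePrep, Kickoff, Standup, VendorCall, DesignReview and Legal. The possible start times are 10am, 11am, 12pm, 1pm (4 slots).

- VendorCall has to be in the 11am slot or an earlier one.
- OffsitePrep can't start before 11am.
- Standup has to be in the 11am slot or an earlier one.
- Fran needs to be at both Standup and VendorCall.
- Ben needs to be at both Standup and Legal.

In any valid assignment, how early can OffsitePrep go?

11am

OffsitePrep is available from 11am.
OffsitePrep at 11am is achievable: DesignReview in 10am; Kickoff in 10am; Standup in 10am; OffsitePrep in 11am; Legal in 11am; VendorCall in 11am.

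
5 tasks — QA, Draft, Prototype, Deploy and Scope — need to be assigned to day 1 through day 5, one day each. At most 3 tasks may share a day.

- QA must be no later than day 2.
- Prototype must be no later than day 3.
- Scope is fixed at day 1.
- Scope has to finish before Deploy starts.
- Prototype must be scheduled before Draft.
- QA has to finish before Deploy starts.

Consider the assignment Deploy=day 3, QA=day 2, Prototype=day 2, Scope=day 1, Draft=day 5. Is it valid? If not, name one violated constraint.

At most 3 tasks may share a day — holds.
Scope is fixed at day 1 — holds.
Prototype must be scheduled before Draft — holds.
QA has to finish before Deploy starts — holds.
QA must be no later than day 2 — holds.
Prototype must be no later than day 3 — holds.
Scope has to finish before Deploy starts — holds.

Valid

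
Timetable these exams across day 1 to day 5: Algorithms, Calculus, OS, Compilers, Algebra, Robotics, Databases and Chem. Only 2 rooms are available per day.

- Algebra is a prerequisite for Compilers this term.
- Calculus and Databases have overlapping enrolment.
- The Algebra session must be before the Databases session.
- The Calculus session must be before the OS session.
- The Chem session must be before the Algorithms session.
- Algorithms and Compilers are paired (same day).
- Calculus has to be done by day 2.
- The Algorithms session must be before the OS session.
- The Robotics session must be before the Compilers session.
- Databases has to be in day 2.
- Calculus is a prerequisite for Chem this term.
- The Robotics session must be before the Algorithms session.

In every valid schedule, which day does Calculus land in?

day 1

Calculus's window is day 1–day 2.
Databases is fixed at day 2, and Calculus can't share a day with Databases.
So Calculus must be day 1.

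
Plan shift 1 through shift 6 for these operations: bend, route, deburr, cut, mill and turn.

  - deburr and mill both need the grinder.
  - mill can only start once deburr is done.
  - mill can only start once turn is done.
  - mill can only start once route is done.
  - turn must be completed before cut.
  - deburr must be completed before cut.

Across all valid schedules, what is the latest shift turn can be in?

shift 5

Downstream work caps turn at shift 5.
turn at shift 5 is achievable: mill in shift 6, cut in shift 6, route in shift 1, turn in shift 5, deburr in shift 1, bend in shift 1.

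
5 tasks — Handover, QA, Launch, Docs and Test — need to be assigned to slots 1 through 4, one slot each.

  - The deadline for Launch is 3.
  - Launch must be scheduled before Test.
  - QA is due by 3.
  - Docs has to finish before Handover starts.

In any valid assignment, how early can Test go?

2

Precedence pushes Test to at least 2.
Test at 2 is achievable: QA=1; Launch=1; Test=2; Docs=1; Handover=2.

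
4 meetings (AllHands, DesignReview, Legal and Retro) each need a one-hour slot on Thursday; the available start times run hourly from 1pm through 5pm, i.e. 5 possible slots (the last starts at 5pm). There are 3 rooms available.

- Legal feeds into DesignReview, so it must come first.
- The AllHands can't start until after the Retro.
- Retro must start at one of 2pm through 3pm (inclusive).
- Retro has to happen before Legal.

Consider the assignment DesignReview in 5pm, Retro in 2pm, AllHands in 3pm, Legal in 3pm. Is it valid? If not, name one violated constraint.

The AllHands can't start until after the Retro — holds.
Retro has to happen before Legal — holds.
Retro must start at one of 2pm through 3pm (inclusive) — holds.
Legal feeds into DesignReview, so it must come first — holds.
There are 3 rooms available — holds.

Valid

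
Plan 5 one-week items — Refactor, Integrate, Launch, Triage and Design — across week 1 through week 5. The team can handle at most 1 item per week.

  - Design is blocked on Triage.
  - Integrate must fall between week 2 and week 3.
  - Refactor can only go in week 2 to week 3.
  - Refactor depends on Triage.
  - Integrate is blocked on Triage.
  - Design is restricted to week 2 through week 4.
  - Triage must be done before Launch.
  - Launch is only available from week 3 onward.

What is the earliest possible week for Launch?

week 5

Launch is available from week 3.
Launch at week 5 is achievable: Triage in week 1; Integrate in week 3; Launch in week 5; Refactor in week 2; Design in week 4.
Nothing earlier works — the capacity limit rule out every week before week 5.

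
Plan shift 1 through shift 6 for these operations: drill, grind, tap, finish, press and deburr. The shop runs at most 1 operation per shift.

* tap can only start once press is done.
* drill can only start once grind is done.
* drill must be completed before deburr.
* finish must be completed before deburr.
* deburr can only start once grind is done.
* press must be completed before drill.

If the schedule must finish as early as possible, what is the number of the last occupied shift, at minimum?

The precedence chain requires at least 3 distinct shifts.
With at most 1 per shift and 6 operations, at least 6 shifts are needed.
6 works (last occupied shift: shift 6): for example deburr -> shift 5, finish -> shift 4, drill -> shift 3, grind -> shift 1, tap -> shift 6, press -> shift 2.

6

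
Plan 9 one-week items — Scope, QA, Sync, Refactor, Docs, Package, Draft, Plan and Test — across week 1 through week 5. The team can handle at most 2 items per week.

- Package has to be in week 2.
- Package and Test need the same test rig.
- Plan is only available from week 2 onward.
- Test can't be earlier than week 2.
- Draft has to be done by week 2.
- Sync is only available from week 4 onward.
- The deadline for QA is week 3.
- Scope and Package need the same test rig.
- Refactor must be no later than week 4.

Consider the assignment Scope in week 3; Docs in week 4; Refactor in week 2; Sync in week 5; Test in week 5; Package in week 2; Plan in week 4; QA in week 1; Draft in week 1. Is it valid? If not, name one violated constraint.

Valid

Package and Test need the same test rig — holds.
Package has to be in week 2 — holds.
The deadline for QA is week 3 — holds.
Plan is only available from week 2 onward — holds.
Test can't be earlier than week 2 — holds.
The team can handle at most 2 items per week — holds.
Refactor must be no later than week 4 — holds.
Draft has to be done by week 2 — holds.
Scope and Package need the same test rig — holds.
Sync is only available from week 4 onward — holds.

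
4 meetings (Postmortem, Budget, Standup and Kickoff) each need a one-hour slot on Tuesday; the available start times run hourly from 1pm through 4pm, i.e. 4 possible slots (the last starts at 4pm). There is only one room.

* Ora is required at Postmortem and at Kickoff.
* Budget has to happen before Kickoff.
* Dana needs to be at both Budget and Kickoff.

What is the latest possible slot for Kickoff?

Precedence pushes Kickoff to at least 2pm.
Kickoff at 4pm is achievable: Kickoff=4pm; Postmortem=2pm; Standup=3pm; Budget=1pm.

4pm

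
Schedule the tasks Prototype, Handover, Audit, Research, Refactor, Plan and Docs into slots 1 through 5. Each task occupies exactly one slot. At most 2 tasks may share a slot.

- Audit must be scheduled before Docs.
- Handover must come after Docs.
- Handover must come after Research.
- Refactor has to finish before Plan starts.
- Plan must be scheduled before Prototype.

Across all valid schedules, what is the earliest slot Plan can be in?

Precedence pushes Plan to at least 2; downstream work caps Plan at 4.
Plan at 2 is achievable: Research=3; Refactor=1; Audit=1; Docs=2; Prototype=3; Plan=2; Handover=4.

2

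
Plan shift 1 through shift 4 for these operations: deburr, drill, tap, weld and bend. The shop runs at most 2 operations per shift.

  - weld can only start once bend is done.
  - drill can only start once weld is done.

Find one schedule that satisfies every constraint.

tap=shift 2, bend=shift 1, drill=shift 3, deburr=shift 1, weld=shift 2

Checking: weld(shift 2) before drill(shift 3); bend(shift 1) before weld(shift 2); max 2 per shift (cap 2).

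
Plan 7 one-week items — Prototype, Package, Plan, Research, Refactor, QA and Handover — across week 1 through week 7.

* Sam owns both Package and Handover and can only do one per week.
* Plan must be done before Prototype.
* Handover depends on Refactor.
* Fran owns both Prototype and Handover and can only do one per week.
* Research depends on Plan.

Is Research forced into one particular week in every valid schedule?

No

Research can be week 2 (e.g. Research in week 2, QA in week 1, Package in week 1, Refactor in week 1, Handover in week 3, Plan in week 1, Prototype in week 2) or week 3 (e.g. Research in week 3; Prototype in week 2; Plan in week 1; Handover in week 3; Package in week 1; QA in week 1; Refactor in week 1).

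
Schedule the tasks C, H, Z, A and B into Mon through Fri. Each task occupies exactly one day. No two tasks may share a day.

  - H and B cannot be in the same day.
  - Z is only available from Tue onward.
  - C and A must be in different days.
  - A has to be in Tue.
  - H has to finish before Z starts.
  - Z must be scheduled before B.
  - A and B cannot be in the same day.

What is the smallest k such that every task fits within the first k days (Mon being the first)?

5 days

The precedence chain requires at least 3 distinct days.
With at most 1 per day and 5 tasks, at least 5 days are needed.
5 works (last occupied day: Fri): for example C in Fri, A in Tue, Z in Wed, B in Thu, H in Mon.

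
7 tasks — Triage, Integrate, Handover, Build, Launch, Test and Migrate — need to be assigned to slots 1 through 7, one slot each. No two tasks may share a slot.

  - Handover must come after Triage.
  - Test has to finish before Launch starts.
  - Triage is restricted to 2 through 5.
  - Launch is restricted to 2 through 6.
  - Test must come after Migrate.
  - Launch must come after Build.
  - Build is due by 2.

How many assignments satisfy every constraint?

44

Splitting on Triage: it can be 2 (8), 3 (14), 4 (12), 5 (10). Listing each branch's schedules as (Integrate, Handover, Build, Launch, Test, Migrate):
Triage=2: (3,7,1,6,5,4) (4,7,1,6,5,3) (5,7,1,6,4,3) (6,7,1,5,4,3) (7,3,1,6,5,4) (7,4,1,6,5,3) (7,5,1,6,4,3) (7,6,1,5,4,3) — 8.
Triage=3: (1,7,2,6,5,4) (2,7,1,6,5,4) (4,7,1,6,5,2) (4,7,2,6,5,1) (5,7,1,6,4,2) (5,7,2,6,4,1) (6,7,1,5,4,2) (6,7,2,5,4,1) (7,4,1,6,5,2) (7,4,2,6,5,1) (7,5,1,6,4,2) (7,5,2,6,4,1) (7,6,1,5,4,2) (7,6,2,5,4,1) — 14.
Triage=4: (1,7,2,6,5,3) (2,7,1,6,5,3) (3,7,1,6,5,2) (3,7,2,6,5,1) (5,7,1,6,3,2) (5,7,2,6,3,1) (6,7,1,5,3,2) (6,7,2,5,3,1) (7,5,1,6,3,2) (7,5,2,6,3,1) (7,6,1,5,3,2) (7,6,2,5,3,1) — 12.
Triage=5: (1,7,2,6,4,3) (2,7,1,6,4,3) (3,7,1,6,4,2) (3,7,2,6,4,1) (4,7,1,6,3,2) (4,7,2,6,3,1) (6,7,1,4,3,2) (6,7,2,4,3,1) (7,6,1,4,3,2) (7,6,2,4,3,1) — 10.
Summing: 8 + 14 + 12 + 10 = 44.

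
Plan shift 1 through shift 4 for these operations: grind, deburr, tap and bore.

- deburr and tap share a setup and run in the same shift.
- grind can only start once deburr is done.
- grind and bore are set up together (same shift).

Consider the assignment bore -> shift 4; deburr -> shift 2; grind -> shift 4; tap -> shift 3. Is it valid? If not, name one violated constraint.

No — it violates: deburr and tap share a setup and run in the same shift

deburr and tap share a setup and run in the same shift — violated.
grind and bore are set up together (same shift) — holds.
grind can only start once deburr is done — holds.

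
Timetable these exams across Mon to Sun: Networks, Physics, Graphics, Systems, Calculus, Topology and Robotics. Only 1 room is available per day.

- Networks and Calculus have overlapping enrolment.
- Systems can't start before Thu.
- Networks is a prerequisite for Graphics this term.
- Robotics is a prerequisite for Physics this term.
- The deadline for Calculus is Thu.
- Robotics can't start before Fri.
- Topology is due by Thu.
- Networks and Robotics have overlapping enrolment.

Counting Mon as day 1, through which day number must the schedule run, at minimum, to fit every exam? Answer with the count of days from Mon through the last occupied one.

The precedence chain requires at least 2 distinct days.
With at most 1 per day and 7 exams, at least 7 days are needed.
Propagating the time windows through the other constraints, Physics can't land before Sat — that is day 6 counting from Mon — so the schedule must run through at least 6 days.
7 works (last occupied day: Sun): for example Calculus in Mon; Physics in Sat; Robotics in Fri; Graphics in Sun; Topology in Tue; Systems in Thu; Networks in Wed.

7 days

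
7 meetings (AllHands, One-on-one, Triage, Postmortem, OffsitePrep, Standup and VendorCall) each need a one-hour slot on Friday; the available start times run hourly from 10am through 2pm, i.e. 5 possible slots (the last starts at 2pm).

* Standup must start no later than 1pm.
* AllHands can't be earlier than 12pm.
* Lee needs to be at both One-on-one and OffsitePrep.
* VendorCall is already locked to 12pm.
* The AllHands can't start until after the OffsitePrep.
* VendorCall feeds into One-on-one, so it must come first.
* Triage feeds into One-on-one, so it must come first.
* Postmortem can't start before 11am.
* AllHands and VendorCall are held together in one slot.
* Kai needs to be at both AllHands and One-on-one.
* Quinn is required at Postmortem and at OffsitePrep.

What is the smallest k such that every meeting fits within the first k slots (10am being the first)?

The precedence chain requires at least 3 distinct slots.
Propagating the time windows through the other constraints, One-on-one can't land before 1pm — that is slot 4 counting from 10am — so the schedule must run through at least 4 slots.
4 works (last occupied slot: 1pm): for example VendorCall=12pm, AllHands=12pm, One-on-one=1pm, Postmortem=11am, Triage=10am, OffsitePrep=10am, Standup=10am.

4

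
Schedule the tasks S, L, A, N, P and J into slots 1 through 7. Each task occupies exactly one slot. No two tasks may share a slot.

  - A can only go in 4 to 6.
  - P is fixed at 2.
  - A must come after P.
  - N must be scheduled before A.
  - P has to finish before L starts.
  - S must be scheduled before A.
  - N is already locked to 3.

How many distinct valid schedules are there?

Splitting on S: it can be 1 (18), 4 (8), 5 (4). Listing each branch's schedules as (L, A, N, P, J):
S=1: (4,5,3,2,6) (4,5,3,2,7) (4,6,3,2,5) (4,6,3,2,7) (5,4,3,2,6) (5,4,3,2,7) (5,6,3,2,4) (5,6,3,2,7) (6,4,3,2,5) (6,4,3,2,7) (6,5,3,2,4) (6,5,3,2,7) (7,4,3,2,5) (7,4,3,2,6) (7,5,3,2,4) (7,5,3,2,6) (7,6,3,2,4) (7,6,3,2,5) — 18.
S=4: (5,6,3,2,1) (5,6,3,2,7) (6,5,3,2,1) (6,5,3,2,7) (7,5,3,2,1) (7,5,3,2,6) (7,6,3,2,1) (7,6,3,2,5) — 8.
S=5: (4,6,3,2,1) (4,6,3,2,7) (7,6,3,2,1) (7,6,3,2,4) — 4.
Summing: 18 + 8 + 4 = 30.

30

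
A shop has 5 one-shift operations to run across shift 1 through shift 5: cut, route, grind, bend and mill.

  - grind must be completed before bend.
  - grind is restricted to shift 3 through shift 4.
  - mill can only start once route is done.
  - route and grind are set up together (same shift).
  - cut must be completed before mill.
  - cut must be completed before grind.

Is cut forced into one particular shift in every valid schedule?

cut can be shift 1 (e.g. mill in shift 4, bend in shift 4, grind in shift 3, route in shift 3, cut in shift 1) or shift 2 (e.g. grind in shift 3; bend in shift 4; cut in shift 2; route in shift 3; mill in shift 4).

No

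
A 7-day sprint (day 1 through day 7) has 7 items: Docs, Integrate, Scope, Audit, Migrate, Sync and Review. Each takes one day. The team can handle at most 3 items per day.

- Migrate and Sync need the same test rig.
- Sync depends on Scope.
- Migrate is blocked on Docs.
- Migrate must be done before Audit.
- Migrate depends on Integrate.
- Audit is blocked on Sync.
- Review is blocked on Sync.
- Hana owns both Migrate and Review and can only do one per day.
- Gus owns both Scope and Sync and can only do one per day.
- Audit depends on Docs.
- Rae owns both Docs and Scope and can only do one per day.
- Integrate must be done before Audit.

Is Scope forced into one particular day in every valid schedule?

Scope can be day 1 (e.g. Docs in day 2; Audit in day 4; Review in day 4; Integrate in day 1; Scope in day 1; Migrate in day 3; Sync in day 2) or day 2 (e.g. Audit in day 4, Integrate in day 1, Review in day 4, Docs in day 1, Scope in day 2, Sync in day 3, Migrate in day 2).

No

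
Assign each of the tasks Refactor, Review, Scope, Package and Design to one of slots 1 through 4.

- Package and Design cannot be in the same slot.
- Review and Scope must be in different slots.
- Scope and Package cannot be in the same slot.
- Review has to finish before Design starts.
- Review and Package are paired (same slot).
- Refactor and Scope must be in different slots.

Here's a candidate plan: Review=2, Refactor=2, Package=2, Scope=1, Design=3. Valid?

Yes

Review has to finish before Design starts — holds.
Scope and Package cannot be in the same slot — holds.
Refactor and Scope must be in different slots — holds.
Review and Scope must be in different slots — holds.
Package and Design cannot be in the same slot — holds.
Review and Package are paired (same slot) — holds.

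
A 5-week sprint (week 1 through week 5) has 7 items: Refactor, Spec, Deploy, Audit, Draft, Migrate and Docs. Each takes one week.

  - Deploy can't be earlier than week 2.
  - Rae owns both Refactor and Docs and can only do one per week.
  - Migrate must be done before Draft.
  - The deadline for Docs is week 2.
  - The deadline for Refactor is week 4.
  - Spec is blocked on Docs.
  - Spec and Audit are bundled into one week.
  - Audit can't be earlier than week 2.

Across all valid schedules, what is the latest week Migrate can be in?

week 4

Downstream work caps Migrate at week 4.
Migrate at week 4 is achievable: Spec in week 2, Docs in week 1, Audit in week 2, Migrate in week 4, Refactor in week 2, Deploy in week 2, Draft in week 5.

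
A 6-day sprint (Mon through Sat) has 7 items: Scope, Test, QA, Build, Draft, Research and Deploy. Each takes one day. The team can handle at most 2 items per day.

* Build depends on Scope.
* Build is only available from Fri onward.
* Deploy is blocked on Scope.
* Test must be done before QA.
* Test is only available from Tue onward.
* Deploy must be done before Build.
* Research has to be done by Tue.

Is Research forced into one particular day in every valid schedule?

No

Research can be Mon (e.g. Test=Tue, Build=Fri, QA=Wed, Research=Mon, Deploy=Tue, Draft=Wed, Scope=Mon) or Tue (e.g. QA -> Wed; Draft -> Mon; Build -> Fri; Research -> Tue; Scope -> Mon; Deploy -> Wed; Test -> Tue).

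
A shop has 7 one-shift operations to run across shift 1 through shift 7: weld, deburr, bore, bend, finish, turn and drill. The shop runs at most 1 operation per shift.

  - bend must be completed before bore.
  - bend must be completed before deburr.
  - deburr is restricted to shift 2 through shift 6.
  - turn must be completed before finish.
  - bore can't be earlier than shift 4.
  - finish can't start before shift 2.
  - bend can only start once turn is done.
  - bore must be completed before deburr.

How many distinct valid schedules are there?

Splitting on deburr: it can be shift 5 (16), shift 6 (44). Listing each branch's schedules as (weld, bore, bend, finish, turn, drill) by shift number:
deburr=shift 5: (1,4,3,6,2,7) (1,4,3,7,2,6) (2,4,3,6,1,7) (2,4,3,7,1,6) (3,4,2,6,1,7) (3,4,2,7,1,6) (6,4,2,3,1,7) (6,4,2,7,1,3) (6,4,3,2,1,7) (6,4,3,7,1,2) (6,4,3,7,2,1) (7,4,2,3,1,6) (7,4,2,6,1,3) (7,4,3,2,1,6) (7,4,3,6,1,2) (7,4,3,6,2,1) — 16.
deburr=shift 6: (1,4,3,5,2,7) (1,4,3,7,2,5) (1,5,3,4,2,7) (1,5,3,7,2,4) (1,5,4,3,2,7) (1,5,4,7,2,3) (1,5,4,7,3,2) (2,4,3,5,1,7) (2,4,3,7,1,5) (2,5,3,4,1,7) (2,5,3,7,1,4) (2,5,4,3,1,7) (2,5,4,7,1,3) (2,5,4,7,3,1) (3,4,2,5,1,7) (3,4,2,7,1,5) (3,5,2,4,1,7) (3,5,2,7,1,4) (3,5,4,2,1,7) (3,5,4,7,1,2) (3,5,4,7,2,1) (4,5,2,3,1,7) (4,5,2,7,1,3) (4,5,3,2,1,7) (4,5,3,7,1,2) (4,5,3,7,2,1) (5,4,2,3,1,7) (5,4,2,7,1,3) (5,4,3,2,1,7) (5,4,3,7,1,2) (5,4,3,7,2,1) (7,4,2,3,1,5) (7,4,2,5,1,3) (7,4,3,2,1,5) (7,4,3,5,1,2) (7,4,3,5,2,1) (7,5,2,3,1,4) (7,5,2,4,1,3) (7,5,3,2,1,4) (7,5,3,4,1,2) (7,5,3,4,2,1) (7,5,4,2,1,3) (7,5,4,3,1,2) (7,5,4,3,2,1) — 44.
Summing: 16 + 44 = 60.

60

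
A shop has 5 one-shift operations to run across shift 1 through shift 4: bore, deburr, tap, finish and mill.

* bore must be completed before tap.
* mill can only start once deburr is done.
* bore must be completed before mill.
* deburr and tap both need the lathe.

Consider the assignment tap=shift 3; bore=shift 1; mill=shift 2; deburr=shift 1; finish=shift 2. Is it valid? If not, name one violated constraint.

Yes, all constraints hold

mill can only start once deburr is done — holds.
deburr and tap both need the lathe — holds.
bore must be completed before mill — holds.
bore must be completed before tap — holds.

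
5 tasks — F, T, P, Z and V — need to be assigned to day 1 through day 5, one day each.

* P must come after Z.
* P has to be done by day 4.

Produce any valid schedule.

V=day 1, Z=day 1, T=day 1, P=day 2, F=day 1

Checking: Z(day 1) before P(day 2); P=day 2 in [day 1,day 4].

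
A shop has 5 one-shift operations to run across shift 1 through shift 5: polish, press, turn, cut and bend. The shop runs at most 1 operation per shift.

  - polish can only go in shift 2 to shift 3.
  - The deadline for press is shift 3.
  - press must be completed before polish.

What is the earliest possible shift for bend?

shift 1

bend at shift 1 is achievable: turn -> shift 4, press -> shift 2, bend -> shift 1, polish -> shift 3, cut -> shift 5.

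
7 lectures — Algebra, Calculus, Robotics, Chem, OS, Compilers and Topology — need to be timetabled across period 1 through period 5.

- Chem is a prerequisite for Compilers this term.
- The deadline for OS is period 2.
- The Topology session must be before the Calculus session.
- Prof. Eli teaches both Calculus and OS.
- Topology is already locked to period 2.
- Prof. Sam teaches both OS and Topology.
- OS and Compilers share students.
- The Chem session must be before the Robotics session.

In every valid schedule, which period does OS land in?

period 1

OS's window is period 1–period 2.
Topology is fixed at period 2, and OS can't share a period with Topology.
So OS must be period 1.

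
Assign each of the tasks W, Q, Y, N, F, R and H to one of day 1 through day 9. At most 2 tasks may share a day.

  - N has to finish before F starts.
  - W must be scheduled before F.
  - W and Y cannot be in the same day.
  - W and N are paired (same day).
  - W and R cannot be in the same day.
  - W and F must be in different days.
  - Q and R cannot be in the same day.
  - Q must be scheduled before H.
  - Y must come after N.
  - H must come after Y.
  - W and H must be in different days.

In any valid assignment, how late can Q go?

Downstream work caps Q at day 8.
Q at day 8 is achievable: R -> day 3; H -> day 9; F -> day 2; Y -> day 2; Q -> day 8; N -> day 1; W -> day 1.

day 8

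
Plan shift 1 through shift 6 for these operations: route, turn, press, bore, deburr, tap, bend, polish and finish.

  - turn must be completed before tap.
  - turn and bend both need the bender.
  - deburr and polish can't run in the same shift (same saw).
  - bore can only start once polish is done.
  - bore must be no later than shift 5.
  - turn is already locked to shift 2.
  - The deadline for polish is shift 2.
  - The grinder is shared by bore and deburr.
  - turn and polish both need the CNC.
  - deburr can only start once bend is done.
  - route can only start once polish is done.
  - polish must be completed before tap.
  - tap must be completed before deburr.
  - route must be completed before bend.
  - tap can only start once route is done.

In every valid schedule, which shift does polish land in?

shift 1

polish's window is shift 1–shift 2.
turn is fixed at shift 2, and polish can't share a shift with turn.
So polish must be shift 1.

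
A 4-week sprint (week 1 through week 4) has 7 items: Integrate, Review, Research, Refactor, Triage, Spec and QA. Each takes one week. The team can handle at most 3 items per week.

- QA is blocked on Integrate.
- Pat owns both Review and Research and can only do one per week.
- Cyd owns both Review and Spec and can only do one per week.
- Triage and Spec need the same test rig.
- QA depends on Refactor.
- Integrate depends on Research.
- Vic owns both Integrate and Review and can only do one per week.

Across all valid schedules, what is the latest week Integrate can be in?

week 3

Precedence pushes Integrate to at least week 2; downstream work caps Integrate at week 3.
Integrate at week 3 is achievable: Spec=week 3; Integrate=week 3; Review=week 2; QA=week 4; Research=week 1; Refactor=week 1; Triage=week 1.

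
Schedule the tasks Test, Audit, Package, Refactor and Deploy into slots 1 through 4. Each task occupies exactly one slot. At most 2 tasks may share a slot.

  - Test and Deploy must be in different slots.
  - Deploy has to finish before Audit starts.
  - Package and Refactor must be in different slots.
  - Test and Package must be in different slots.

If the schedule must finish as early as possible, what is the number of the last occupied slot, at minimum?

slot 3

The precedence chain requires at least 2 distinct slots.
With at most 2 per slot and 5 tasks, at least 3 slots are needed.
3 works (last occupied slot: 3): for example Package -> 1; Audit -> 2; Deploy -> 1; Refactor -> 3; Test -> 2.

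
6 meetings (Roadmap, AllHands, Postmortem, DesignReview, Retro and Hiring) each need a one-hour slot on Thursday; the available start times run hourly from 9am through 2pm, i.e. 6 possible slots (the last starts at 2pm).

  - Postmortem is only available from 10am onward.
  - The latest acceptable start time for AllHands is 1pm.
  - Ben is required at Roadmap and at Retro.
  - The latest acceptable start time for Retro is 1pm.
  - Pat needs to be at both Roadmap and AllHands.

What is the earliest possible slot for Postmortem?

Postmortem is available from 10am.
Postmortem at 10am is achievable: Postmortem=10am, Retro=9am, Roadmap=10am, Hiring=9am, AllHands=9am, DesignReview=9am.

10am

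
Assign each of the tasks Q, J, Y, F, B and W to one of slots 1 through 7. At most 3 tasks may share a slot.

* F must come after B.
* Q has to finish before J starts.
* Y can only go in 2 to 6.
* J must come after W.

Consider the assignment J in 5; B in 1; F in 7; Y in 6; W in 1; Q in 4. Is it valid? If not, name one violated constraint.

Yes, all constraints hold

Q has to finish before J starts — holds.
Y can only go in 2 to 6 — holds.
J must come after W — holds.
At most 3 tasks may share a slot — holds.
F must come after B — holds.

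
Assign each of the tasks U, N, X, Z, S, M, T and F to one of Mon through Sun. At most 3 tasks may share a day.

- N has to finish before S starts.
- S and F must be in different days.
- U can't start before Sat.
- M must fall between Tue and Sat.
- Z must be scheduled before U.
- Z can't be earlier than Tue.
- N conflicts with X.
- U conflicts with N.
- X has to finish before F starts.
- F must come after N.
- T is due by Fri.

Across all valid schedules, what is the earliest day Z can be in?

Z is available from Tue; downstream work caps Z at Sat.
Z at Tue is achievable: S=Thu; F=Wed; N=Mon; X=Tue; M=Tue; U=Sat; T=Mon; Z=Tue.

Tue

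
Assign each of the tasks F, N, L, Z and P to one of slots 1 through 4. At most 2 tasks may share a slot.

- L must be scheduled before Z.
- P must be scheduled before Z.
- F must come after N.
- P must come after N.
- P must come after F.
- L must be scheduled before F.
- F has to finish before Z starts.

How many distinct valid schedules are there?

1

Enumerating: Z=4; F=2; L=1; P=3; N=1.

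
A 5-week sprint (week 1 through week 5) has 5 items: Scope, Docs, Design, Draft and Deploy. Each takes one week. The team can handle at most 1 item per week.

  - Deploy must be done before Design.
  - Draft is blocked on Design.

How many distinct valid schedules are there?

Splitting on Scope: it can be week 1 (4), week 2 (4), week 3 (4), week 4 (4), week 5 (4). Listing each branch's schedules as (Docs, Design, Draft, Deploy) by week number:
Scope=week 1: (2,4,5,3) (3,4,5,2) (4,3,5,2) (5,3,4,2) — 4.
Scope=week 2: (1,4,5,3) (3,4,5,1) (4,3,5,1) (5,3,4,1) — 4.
Scope=week 3: (1,4,5,2) (2,4,5,1) (4,2,5,1) (5,2,4,1) — 4.
Scope=week 4: (1,3,5,2) (2,3,5,1) (3,2,5,1) (5,2,3,1) — 4.
Scope=week 5: (1,3,4,2) (2,3,4,1) (3,2,4,1) (4,2,3,1) — 4.
Summing: 4 + 4 + 4 + 4 + 4 = 20.

20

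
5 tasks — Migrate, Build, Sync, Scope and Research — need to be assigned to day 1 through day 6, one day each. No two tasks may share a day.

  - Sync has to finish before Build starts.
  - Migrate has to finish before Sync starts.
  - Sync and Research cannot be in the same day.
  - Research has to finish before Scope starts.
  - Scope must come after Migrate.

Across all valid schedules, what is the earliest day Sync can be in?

Precedence pushes Sync to at least day 2; downstream work caps Sync at day 5.
Sync at day 2 is achievable: Research in day 3, Migrate in day 1, Sync in day 2, Scope in day 4, Build in day 5.

day 2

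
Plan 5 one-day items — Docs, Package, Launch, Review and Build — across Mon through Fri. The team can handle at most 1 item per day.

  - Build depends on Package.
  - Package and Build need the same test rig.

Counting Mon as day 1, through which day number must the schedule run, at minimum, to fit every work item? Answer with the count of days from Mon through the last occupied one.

The precedence chain requires at least 2 distinct days.
With at most 1 per day and 5 work items, at least 5 days are needed.
5 works (last occupied day: Fri): for example Launch in Thu; Package in Mon; Review in Fri; Build in Tue; Docs in Wed.

5 days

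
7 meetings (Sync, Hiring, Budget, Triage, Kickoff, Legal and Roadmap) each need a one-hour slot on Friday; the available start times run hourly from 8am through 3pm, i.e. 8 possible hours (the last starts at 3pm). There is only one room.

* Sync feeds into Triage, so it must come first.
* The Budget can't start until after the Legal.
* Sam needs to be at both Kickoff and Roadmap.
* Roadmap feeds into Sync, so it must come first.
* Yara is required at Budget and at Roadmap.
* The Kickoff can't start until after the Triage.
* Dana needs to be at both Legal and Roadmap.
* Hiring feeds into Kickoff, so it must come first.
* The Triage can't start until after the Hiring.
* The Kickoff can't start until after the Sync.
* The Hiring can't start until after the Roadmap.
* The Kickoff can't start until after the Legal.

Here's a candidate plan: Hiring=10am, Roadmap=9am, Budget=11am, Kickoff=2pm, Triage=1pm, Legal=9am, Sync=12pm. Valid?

No. Dana needs to be at both Legal and Roadmap is not satisfied.

The Budget can't start until after the Legal — holds.
The Kickoff can't start until after the Sync — holds.
Sam needs to be at both Kickoff and Roadmap — holds.
The Kickoff can't start until after the Legal — holds.
The Hiring can't start until after the Roadmap — holds.
Roadmap feeds into Sync, so it must come first — holds.
Dana needs to be at both Legal and Roadmap — violated.
The Kickoff can't start until after the Triage — holds.
Sync feeds into Triage, so it must come first — holds.
Hiring feeds into Kickoff, so it must come first — holds.
Yara is required at Budget and at Roadmap — holds.
The Triage can't start until after the Hiring — holds.
There is only one room — violated.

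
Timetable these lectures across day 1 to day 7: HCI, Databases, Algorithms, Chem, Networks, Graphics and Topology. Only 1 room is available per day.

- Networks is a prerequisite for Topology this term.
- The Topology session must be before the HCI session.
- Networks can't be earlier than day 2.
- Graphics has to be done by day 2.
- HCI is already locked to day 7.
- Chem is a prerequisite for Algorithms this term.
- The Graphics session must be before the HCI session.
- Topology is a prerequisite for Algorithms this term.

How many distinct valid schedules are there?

Splitting on Algorithms: it can be day 5 (4), day 6 (18). Listing each branch's schedules as (HCI, Databases, Chem, Networks, Graphics, Topology) by day number:
Algorithms=day 5: (7,6,1,3,2,4) (7,6,2,3,1,4) (7,6,3,2,1,4) (7,6,4,2,1,3) — 4.
Algorithms=day 6: (7,1,3,4,2,5) (7,1,4,3,2,5) (7,1,5,3,2,4) (7,2,3,4,1,5) (7,2,4,3,1,5) (7,2,5,3,1,4) (7,3,1,4,2,5) (7,3,2,4,1,5) (7,3,4,2,1,5) (7,3,5,2,1,4) (7,4,1,3,2,5) (7,4,2,3,1,5) (7,4,3,2,1,5) (7,4,5,2,1,3) (7,5,1,3,2,4) (7,5,2,3,1,4) (7,5,3,2,1,4) (7,5,4,2,1,3) — 18.
Summing: 4 + 18 = 22.

22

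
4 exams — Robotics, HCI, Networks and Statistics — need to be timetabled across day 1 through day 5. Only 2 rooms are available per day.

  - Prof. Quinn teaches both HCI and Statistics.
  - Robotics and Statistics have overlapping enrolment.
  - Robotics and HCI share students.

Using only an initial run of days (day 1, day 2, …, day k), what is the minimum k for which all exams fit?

With at most 2 per day and 4 exams, at least 2 days are needed.
Could 2 days be enough, i.e. nothing placed later than day 2? No: Robotics, HCI and Statistics must all be in different days (Robotics/HCI can't share; Robotics/Statistics can't share; HCI/Statistics can't share), but only 2 days are available: 3 exams can't fit in 2 distinct days.
So 2 days is not enough.
3 works (last occupied day: day 3): for example Statistics=day 3; Networks=day 1; HCI=day 2; Robotics=day 1.

3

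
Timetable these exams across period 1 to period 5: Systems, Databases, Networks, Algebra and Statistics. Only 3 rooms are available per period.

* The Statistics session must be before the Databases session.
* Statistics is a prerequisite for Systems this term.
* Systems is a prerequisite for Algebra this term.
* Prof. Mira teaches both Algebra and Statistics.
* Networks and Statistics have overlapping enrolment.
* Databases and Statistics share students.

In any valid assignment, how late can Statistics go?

period 3

Downstream work caps Statistics at period 3.
Statistics at period 3 is achievable: Networks -> period 1, Systems -> period 4, Statistics -> period 3, Databases -> period 4, Algebra -> period 5.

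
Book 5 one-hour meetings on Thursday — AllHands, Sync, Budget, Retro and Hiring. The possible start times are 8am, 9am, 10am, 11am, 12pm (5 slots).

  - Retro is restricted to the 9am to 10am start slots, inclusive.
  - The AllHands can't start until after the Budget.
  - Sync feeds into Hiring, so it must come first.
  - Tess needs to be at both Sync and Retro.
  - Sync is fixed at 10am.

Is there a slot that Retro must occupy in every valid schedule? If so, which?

9am

Retro's window is 9am–10am.
Sync is fixed at 10am, and Retro can't share a slot with Sync.
So Retro must be 9am.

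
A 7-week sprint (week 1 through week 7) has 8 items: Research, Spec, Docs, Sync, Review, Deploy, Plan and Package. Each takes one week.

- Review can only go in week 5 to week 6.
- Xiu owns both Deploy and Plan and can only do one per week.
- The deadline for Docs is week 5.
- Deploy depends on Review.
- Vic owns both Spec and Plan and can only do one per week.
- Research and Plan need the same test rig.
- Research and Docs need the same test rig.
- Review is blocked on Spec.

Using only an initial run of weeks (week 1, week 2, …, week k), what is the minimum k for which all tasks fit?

The precedence chain requires at least 3 distinct weeks.
Propagating the time windows through the other constraints, Deploy can't land before week 6, so the schedule must run through at least week 6.
6 works (last occupied week: week 6): for example Docs=week 1, Spec=week 1, Plan=week 3, Review=week 5, Research=week 2, Sync=week 1, Deploy=week 6, Package=week 1.

6 weeks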